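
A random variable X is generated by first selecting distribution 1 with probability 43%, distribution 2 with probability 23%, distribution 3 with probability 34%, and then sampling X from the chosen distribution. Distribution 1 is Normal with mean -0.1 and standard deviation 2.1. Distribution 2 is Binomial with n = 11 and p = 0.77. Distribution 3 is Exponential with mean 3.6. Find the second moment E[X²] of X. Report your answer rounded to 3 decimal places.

For each component E[X²] = Var + (mean)², giving 1: 4.42; 2: 73.689; 3: 25.92.
Overall E[X²] = 0.43·4.42 + 0.23·73.689 + 0.34·25.92 = 27.6619.

27.662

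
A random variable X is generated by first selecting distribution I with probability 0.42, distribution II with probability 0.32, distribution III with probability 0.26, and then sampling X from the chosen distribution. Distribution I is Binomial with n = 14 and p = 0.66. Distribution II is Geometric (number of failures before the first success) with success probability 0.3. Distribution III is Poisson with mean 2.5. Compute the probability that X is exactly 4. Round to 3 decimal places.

0.059

Conditional on each component, P(X = 4): I: 0.00392102; II: 0.07203; III: 0.133602.
By total probability, P(X = 4) = 0.42·0.00392102 + 0.32·0.07203 + 0.26·0.133602 = 0.0594329.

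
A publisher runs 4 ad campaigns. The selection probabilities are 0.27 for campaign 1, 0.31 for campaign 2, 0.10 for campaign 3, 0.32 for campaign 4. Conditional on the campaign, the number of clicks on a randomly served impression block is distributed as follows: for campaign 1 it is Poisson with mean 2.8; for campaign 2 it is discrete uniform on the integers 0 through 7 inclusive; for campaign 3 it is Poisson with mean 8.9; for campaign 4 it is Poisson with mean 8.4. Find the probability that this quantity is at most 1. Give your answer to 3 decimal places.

Conditional on each campaign, P(X ≤ 1): 1: 0.231078; 2: 0.25; 3: 0.00135025; 4: 0.00211375.
By total probability, P(X ≤ 1) = 0.27·0.231078 + 0.31·0.25 + 0.1·0.00135025 + 0.32·0.00211375 = 0.140703.

0.141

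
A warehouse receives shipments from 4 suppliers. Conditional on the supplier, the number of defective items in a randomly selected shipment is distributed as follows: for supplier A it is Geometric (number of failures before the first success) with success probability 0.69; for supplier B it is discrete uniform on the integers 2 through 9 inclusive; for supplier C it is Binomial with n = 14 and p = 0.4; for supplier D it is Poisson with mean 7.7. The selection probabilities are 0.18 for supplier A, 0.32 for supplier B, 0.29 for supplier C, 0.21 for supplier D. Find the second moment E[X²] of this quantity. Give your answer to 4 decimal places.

For each component E[X²] = Var + (mean)², giving A: 0.852972; B: 35.5; C: 34.72; D: 66.99.
Overall E[X²] = 0.18·0.852972 + 0.32·35.5 + 0.29·34.72 + 0.21·66.99 = 35.6502.

35.6502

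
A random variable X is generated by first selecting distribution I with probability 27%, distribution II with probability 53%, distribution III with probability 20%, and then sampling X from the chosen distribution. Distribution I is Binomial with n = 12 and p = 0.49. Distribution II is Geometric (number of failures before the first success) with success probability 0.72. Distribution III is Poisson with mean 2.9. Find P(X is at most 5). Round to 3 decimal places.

Conditional on each component, P(X ≤ 5): I: 0.41453; II: 0.999518; III: 0.925826.
By total probability, P(X ≤ 5) = 0.27·0.41453 + 0.53·0.999518 + 0.2·0.925826 = 0.826833.

0.827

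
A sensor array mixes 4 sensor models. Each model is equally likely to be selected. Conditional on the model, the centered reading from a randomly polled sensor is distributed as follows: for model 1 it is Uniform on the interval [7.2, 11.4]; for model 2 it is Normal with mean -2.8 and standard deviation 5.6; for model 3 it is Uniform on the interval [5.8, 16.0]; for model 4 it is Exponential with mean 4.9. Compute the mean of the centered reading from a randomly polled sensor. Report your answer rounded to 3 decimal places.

Component means — 1: 9.3; 2: -2.8; 3: 10.9; 4: 4.9.
E[X] = 0.25·9.3 + 0.25·-2.8 + 0.25·10.9 + 0.25·4.9 = 5.575.

5.575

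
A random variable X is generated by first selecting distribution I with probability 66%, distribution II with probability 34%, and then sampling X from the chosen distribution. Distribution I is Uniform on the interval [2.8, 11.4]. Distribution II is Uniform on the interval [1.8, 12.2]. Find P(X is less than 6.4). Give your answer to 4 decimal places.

0.4267

Conditional on each component, P(X < 6.4): I: 0.418605; II: 0.442308.
By total probability, P(X < 6.4) = 0.66·0.418605 + 0.34·0.442308 = 0.426664.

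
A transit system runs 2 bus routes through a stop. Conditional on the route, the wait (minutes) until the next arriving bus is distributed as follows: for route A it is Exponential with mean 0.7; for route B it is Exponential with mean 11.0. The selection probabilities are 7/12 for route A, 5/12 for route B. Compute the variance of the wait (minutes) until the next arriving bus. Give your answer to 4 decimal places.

Per component, A: μ=0.7, E[X²]=0.98; B: μ=11, E[X²]=242.
E[X] = 0.583333·0.7 + 0.416667·11 = 4.99167.
E[X²] = 0.583333·0.98 + 0.416667·242 = 101.405.
Var(X) = E[X²] − (E[X])² = 101.405 − 24.9167 = 76.4883.

76.4883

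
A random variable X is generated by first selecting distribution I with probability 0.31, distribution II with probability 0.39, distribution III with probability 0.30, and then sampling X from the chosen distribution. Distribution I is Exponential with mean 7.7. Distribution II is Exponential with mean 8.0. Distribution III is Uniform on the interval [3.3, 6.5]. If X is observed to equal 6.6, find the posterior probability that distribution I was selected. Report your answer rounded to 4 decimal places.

0.4444

Likelihoods f(6.6 | ·): I: 0.0551134; II: 0.0547794; III: 0.
Posterior ∝ prior × likelihood. Numerator for I: 0.31·0.0551134 = 0.0170851.
Normalizing constant: 0.31·0.0551134 + 0.39·0.0547794 + 0.3·0 = 0.0384491.
P(I | observation) = 0.0170851 / 0.0384491 = 0.444357.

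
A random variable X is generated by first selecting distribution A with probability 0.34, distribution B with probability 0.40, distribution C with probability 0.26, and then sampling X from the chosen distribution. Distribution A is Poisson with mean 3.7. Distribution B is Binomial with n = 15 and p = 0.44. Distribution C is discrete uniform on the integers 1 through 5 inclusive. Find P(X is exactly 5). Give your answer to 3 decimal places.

Conditional on each component, P(X = 5): A: 0.142869; B: 0.15021; C: 0.2.
By total probability, P(X = 5) = 0.34·0.142869 + 0.4·0.15021 + 0.26·0.2 = 0.160659.

0.161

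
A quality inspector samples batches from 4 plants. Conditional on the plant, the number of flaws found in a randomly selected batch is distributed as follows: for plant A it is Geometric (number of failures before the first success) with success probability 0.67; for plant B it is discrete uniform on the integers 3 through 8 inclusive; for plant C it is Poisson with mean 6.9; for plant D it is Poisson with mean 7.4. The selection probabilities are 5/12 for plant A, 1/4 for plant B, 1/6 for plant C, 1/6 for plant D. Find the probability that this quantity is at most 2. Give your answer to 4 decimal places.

0.4107

Conditional on each plant, P(X ≤ 2): A: 0.964063; B: 0; C: 0.0319518; D: 0.0218706.
By total probability, P(X ≤ 2) = 0.416667·0.964063 + 0.25·0 + 0.166667·0.0319518 + 0.166667·0.0218706 = 0.410663.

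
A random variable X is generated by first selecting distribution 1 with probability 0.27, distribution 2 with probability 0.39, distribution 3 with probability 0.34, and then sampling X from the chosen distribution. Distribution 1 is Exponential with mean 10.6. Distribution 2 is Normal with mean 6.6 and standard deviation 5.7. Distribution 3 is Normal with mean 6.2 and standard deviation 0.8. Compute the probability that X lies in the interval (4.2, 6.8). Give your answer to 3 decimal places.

Conditional on each component, P(4.2 < X < 6.8): 1: 0.146357; 2: 0.177137; 3: 0.767163.
By total probability, P(4.2 < X < 6.8) = 0.27·0.146357 + 0.39·0.177137 + 0.34·0.767163 = 0.369435.

0.369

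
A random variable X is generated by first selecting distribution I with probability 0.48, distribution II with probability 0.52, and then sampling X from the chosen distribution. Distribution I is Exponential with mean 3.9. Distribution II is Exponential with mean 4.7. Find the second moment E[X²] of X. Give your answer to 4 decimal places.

For each component E[X²] = Var + (mean)², giving I: 30.42; II: 44.18.
Overall E[X²] = 0.48·30.42 + 0.52·44.18 = 37.5752.

37.5752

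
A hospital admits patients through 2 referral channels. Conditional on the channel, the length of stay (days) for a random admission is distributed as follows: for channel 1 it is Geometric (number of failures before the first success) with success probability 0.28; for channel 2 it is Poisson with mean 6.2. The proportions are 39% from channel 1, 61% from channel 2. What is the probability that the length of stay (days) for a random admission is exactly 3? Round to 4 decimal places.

0.0899

Conditional on each channel, P(X = 3): 1: 0.104509; 2: 0.0806117.
By total probability, P(X = 3) = 0.39·0.104509 + 0.61·0.0806117 = 0.0899318.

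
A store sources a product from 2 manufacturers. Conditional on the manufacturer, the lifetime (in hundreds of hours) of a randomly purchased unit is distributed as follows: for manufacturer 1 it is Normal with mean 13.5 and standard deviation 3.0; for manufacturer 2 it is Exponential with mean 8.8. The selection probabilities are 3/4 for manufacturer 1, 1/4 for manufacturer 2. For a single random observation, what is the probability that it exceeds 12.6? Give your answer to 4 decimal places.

0.5232

Conditional on each manufacturer, P(X > 12.6): 1: 0.617911; 2: 0.238874.
By total probability, P(X > 12.6) = 0.75·0.617911 + 0.25·0.238874 = 0.523152.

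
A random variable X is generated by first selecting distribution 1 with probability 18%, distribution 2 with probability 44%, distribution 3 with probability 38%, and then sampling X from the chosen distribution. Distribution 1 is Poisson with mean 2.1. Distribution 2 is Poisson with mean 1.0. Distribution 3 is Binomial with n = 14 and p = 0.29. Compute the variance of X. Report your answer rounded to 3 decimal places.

3.838

Per component, 1: μ=2.1, E[X²]=6.51; 2: μ=1, E[X²]=2; 3: μ=4.06, E[X²]=19.3662.
E[X] = 0.18·2.1 + 0.44·1 + 0.38·4.06 = 2.3608.
E[X²] = 0.18·6.51 + 0.44·2 + 0.38·19.3662 = 9.41096.
Var(X) = E[X²] − (E[X])² = 9.41096 − 5.57338 = 3.83758.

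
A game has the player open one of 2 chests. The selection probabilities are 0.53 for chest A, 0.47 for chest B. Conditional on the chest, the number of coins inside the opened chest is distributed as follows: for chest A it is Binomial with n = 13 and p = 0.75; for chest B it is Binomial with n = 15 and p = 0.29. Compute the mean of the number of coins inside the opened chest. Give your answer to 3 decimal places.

Component means — A: 9.75; B: 4.35.
E[X] = 0.53·9.75 + 0.47·4.35 = 7.212.

7.212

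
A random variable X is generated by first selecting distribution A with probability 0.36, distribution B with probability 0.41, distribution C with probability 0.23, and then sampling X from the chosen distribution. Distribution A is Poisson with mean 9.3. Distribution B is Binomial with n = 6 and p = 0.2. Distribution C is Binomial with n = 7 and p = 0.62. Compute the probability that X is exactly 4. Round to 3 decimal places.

Conditional on each component, P(X = 4): A: 0.0284959; B: 0.01536; C: 0.283782.
By total probability, P(X = 4) = 0.36·0.0284959 + 0.41·0.01536 + 0.23·0.283782 = 0.0818261.

0.082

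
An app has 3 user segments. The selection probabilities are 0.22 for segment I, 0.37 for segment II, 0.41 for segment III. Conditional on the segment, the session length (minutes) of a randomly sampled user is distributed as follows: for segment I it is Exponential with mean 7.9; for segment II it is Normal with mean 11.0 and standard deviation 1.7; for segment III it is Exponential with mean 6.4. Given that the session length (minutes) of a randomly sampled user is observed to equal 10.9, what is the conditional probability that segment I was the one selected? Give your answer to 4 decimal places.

Likelihoods f(10.9 | ·): I: 0.0318534; II: 0.234266; III: 0.0284552.
Posterior ∝ prior × likelihood. Numerator for I: 0.22·0.0318534 = 0.00700776.
Normalizing constant: 0.22·0.0318534 + 0.37·0.234266 + 0.41·0.0284552 = 0.105353.
P(I | observation) = 0.00700776 / 0.105353 = 0.066517.

0.0665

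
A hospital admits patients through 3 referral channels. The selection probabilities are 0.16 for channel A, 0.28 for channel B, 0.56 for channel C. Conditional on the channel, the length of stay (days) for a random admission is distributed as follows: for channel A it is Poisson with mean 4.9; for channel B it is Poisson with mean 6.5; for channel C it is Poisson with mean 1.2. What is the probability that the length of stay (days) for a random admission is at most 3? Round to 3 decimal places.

0.617

Conditional on each channel, P(X ≤ 3): A: 0.279345; B: 0.11185; C: 0.966231.
By total probability, P(X ≤ 3) = 0.16·0.279345 + 0.28·0.11185 + 0.56·0.966231 = 0.617102.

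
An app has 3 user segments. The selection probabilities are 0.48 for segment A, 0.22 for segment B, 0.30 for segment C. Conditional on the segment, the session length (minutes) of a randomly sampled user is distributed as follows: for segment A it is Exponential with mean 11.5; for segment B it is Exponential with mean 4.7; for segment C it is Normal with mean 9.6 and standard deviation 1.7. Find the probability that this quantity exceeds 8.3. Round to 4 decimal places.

0.5042

Conditional on each segment, P(X > 8.3): A: 0.485906; B: 0.171023; C: 0.777777.
By total probability, P(X > 8.3) = 0.48·0.485906 + 0.22·0.171023 + 0.3·0.777777 = 0.504193.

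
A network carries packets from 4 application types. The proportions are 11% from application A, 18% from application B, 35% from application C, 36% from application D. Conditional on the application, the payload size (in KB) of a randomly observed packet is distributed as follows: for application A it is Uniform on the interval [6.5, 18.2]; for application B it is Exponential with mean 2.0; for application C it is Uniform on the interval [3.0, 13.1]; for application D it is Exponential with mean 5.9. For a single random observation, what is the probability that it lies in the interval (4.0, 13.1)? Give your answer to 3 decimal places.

0.545

Conditional on each application, P(4.0 < X < 13.1): A: 0.564103; B: 0.133905; C: 0.90099; D: 0.399076.
By total probability, P(4.0 < X < 13.1) = 0.11·0.564103 + 0.18·0.133905 + 0.35·0.90099 + 0.36·0.399076 = 0.545168.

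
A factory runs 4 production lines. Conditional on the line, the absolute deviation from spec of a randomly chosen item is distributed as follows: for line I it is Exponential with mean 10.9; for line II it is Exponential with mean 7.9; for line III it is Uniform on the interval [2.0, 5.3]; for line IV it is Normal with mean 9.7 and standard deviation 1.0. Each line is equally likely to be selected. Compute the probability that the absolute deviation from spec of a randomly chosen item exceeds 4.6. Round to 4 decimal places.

0.6066

Conditional on each line, P(X > 4.6): I: 0.655722; II: 0.558624; III: 0.212121; IV: 1.
By total probability, P(X > 4.6) = 0.25·0.655722 + 0.25·0.558624 + 0.25·0.212121 + 0.25·1 = 0.606617.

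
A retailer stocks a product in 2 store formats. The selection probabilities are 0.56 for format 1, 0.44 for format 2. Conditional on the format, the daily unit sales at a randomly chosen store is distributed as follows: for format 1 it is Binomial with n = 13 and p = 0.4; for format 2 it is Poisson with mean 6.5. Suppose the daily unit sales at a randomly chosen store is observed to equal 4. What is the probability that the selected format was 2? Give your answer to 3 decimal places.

0.323

Likelihoods P(X=4 | ·): 1: 0.184462; 2: 0.111822.
Posterior ∝ prior × likelihood. Numerator for 2: 0.44·0.111822 = 0.0492018.
Normalizing constant: 0.56·0.184462 + 0.44·0.111822 = 0.152501.
P(2 | observation) = 0.0492018 / 0.152501 = 0.322633.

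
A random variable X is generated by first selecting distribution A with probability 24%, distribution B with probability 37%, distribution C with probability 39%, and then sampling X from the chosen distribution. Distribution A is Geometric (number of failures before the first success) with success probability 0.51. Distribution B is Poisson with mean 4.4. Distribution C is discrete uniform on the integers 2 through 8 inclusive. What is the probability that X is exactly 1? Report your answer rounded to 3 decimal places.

0.080

Conditional on each component, P(X = 1): A: 0.2499; B: 0.0540203; C: 0.
By total probability, P(X = 1) = 0.24·0.2499 + 0.37·0.0540203 + 0.39·0 = 0.0799635.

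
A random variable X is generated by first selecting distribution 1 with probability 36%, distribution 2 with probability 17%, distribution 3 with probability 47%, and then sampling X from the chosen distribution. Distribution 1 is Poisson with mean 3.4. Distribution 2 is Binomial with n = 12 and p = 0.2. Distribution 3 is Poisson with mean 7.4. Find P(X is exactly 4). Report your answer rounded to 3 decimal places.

0.125

Conditional on each component, P(X = 4): 1: 0.185825; 2: 0.132876; 3: 0.0763724.
By total probability, P(X = 4) = 0.36·0.185825 + 0.17·0.132876 + 0.47·0.0763724 = 0.125381.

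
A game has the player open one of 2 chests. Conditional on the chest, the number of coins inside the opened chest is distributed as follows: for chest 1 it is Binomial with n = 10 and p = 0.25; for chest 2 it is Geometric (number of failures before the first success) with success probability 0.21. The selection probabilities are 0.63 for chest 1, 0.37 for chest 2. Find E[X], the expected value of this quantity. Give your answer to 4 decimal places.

Component means — 1: 2.5; 2: 3.7619.
E[X] = 0.63·2.5 + 0.37·3.7619 = 2.9669.

2.9669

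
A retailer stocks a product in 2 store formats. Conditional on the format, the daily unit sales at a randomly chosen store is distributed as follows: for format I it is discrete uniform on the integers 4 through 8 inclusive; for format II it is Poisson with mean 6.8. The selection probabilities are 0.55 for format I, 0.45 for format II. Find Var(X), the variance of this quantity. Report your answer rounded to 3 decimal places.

4.318

Per component, I: μ=6, E[X²]=38; II: μ=6.8, E[X²]=53.04.
E[X] = 0.55·6 + 0.45·6.8 = 6.36.
E[X²] = 0.55·38 + 0.45·53.04 = 44.768.
Var(X) = E[X²] − (E[X])² = 44.768 − 40.4496 = 4.3184.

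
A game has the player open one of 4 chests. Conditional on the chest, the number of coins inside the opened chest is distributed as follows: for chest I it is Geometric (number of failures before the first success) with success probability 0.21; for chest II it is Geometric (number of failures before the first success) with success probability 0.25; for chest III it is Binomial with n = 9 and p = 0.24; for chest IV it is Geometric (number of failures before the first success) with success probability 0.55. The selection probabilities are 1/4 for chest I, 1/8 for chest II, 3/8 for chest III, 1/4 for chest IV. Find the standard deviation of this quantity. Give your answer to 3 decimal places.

Per component, I: μ=3.7619, E[X²]=32.0658; II: μ=3, E[X²]=21; III: μ=2.16, E[X²]=6.3072; IV: μ=0.818182, E[X²]=2.15702.
E[X] = 0.25·3.7619 + 0.125·3 + 0.375·2.16 + 0.25·0.818182 = 2.33002.
E[X²] = 0.25·32.0658 + 0.125·21 + 0.375·6.3072 + 0.25·2.15702 = 13.5459.
Var(X) = E[X²] − (E[X])² = 13.5459 − 5.429 = 8.1169.
SD(X) = √8.1169 = 2.84902.

2.849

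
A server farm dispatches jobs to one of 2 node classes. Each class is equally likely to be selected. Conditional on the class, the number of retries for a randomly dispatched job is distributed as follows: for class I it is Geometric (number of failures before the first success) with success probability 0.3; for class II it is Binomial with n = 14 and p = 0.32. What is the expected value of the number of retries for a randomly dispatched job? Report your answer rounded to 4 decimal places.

Component means — I: 2.33333; II: 4.48.
E[X] = 0.5·2.33333 + 0.5·4.48 = 3.40667.

3.4067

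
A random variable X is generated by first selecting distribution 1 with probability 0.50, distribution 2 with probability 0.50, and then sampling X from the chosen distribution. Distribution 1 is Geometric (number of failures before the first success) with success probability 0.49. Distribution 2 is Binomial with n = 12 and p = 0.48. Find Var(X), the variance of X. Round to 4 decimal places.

8.1273

Per component, 1: μ=1.04082, E[X²]=3.20741; 2: μ=5.76, E[X²]=36.1728.
E[X] = 0.5·1.04082 + 0.5·5.76 = 3.40041.
E[X²] = 0.5·3.20741 + 0.5·36.1728 = 19.6901.
Var(X) = E[X²] − (E[X])² = 19.6901 − 11.5628 = 8.12733.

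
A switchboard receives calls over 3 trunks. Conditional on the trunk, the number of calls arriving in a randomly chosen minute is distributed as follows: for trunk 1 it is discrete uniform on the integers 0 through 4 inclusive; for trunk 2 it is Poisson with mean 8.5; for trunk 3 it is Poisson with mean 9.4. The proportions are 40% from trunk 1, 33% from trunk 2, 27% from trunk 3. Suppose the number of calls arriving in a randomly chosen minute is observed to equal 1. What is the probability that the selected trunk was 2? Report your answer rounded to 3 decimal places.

0.007

Likelihoods P(X=1 | ·): 1: 0.2; 2: 0.00172948; 3: 0.000777606.
Posterior ∝ prior × likelihood. Numerator for 2: 0.33·0.00172948 = 0.000570729.
Normalizing constant: 0.4·0.2 + 0.33·0.00172948 + 0.27·0.000777606 = 0.0807807.
P(2 | observation) = 0.000570729 / 0.0807807 = 0.00706516.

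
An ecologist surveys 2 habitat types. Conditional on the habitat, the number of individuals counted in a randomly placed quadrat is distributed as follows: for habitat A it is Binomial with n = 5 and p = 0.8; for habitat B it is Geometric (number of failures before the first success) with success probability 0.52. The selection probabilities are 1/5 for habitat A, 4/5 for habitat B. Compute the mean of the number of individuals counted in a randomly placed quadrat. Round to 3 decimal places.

Component means — A: 4; B: 0.923077.
E[X] = 0.2·4 + 0.8·0.923077 = 1.53846.

1.538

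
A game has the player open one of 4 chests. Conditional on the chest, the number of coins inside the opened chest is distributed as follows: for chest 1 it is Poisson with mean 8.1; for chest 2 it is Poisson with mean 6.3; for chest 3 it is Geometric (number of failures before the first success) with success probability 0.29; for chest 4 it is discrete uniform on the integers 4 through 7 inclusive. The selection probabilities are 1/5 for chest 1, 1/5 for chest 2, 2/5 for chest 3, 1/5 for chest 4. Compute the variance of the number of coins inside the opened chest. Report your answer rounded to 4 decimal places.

Per component, 1: μ=8.1, E[X²]=73.71; 2: μ=6.3, E[X²]=45.99; 3: μ=2.44828, E[X²]=14.4364; 4: μ=5.5, E[X²]=31.5.
E[X] = 0.2·8.1 + 0.2·6.3 + 0.4·2.44828 + 0.2·5.5 = 4.95931.
E[X²] = 0.2·73.71 + 0.2·45.99 + 0.4·14.4364 + 0.2·31.5 = 36.0146.
Var(X) = E[X²] − (E[X])² = 36.0146 − 24.5948 = 11.4198.

11.4198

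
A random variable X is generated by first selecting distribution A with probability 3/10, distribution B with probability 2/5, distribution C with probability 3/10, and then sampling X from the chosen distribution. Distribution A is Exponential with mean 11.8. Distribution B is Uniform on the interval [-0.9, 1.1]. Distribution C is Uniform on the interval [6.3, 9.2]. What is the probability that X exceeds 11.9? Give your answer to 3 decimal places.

0.109

Conditional on each component, P(X > 11.9): A: 0.364775; B: 0; C: 0.
By total probability, P(X > 11.9) = 0.3·0.364775 + 0.4·0 + 0.3·0 = 0.109432.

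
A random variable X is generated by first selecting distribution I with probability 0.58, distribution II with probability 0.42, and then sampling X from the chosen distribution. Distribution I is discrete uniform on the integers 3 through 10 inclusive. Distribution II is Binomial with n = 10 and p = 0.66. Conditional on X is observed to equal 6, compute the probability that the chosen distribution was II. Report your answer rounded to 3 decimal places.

0.573

Likelihoods P(X=6 | ·): I: 0.125; II: 0.231952.
Posterior ∝ prior × likelihood. Numerator for II: 0.42·0.231952 = 0.0974199.
Normalizing constant: 0.58·0.125 + 0.42·0.231952 = 0.16992.
P(II | observation) = 0.0974199 / 0.16992 = 0.573328.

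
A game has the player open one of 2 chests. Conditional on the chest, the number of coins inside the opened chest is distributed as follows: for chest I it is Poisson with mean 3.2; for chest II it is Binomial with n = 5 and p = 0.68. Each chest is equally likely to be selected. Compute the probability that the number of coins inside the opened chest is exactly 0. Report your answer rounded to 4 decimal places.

Conditional on each chest, P(X = 0): I: 0.0407622; II: 0.00335544.
By total probability, P(X = 0) = 0.5·0.0407622 + 0.5·0.00335544 = 0.0220588.

0.0221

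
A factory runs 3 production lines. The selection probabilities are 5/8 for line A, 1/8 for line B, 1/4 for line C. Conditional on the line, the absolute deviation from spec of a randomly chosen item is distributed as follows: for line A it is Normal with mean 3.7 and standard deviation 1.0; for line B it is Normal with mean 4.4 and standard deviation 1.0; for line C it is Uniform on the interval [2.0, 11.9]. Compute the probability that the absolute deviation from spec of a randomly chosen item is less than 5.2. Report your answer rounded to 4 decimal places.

0.7626

Conditional on each line, P(X < 5.2): A: 0.933193; B: 0.788145; C: 0.323232.
By total probability, P(X < 5.2) = 0.625·0.933193 + 0.125·0.788145 + 0.25·0.323232 = 0.762572.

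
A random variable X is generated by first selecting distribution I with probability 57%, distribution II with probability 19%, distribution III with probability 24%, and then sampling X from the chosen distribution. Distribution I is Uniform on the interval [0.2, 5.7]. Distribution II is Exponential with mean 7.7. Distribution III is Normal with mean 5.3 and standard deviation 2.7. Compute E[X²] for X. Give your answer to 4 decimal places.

37.4187

For each component E[X²] = Var + (mean)², giving I: 11.2233; II: 118.58; III: 35.38.
Overall E[X²] = 0.57·11.2233 + 0.19·118.58 + 0.24·35.38 = 37.4187.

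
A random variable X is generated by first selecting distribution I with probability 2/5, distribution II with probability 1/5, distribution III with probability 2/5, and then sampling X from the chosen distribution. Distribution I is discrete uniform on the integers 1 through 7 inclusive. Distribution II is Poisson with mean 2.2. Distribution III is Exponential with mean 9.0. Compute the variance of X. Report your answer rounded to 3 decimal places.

Per component, I: μ=4, E[X²]=20; II: μ=2.2, E[X²]=7.04; III: μ=9, E[X²]=162.
E[X] = 0.4·4 + 0.2·2.2 + 0.4·9 = 5.64.
E[X²] = 0.4·20 + 0.2·7.04 + 0.4·162 = 74.208.
Var(X) = E[X²] − (E[X])² = 74.208 − 31.8096 = 42.3984.

42.398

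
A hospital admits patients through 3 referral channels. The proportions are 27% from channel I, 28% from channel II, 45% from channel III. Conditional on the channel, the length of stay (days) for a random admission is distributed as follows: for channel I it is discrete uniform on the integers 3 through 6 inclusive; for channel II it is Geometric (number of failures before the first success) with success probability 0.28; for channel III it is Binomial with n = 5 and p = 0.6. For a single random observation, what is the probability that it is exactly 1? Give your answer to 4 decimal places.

Conditional on each channel, P(X = 1): I: 0; II: 0.2016; III: 0.0768.
By total probability, P(X = 1) = 0.27·0 + 0.28·0.2016 + 0.45·0.0768 = 0.091008.

0.0910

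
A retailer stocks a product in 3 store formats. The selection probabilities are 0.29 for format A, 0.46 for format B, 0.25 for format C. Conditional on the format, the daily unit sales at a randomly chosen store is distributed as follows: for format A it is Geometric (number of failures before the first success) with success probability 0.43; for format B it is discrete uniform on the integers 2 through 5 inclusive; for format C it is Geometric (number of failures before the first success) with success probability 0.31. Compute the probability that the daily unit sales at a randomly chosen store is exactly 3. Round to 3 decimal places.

Conditional on each format, P(X = 3): A: 0.079633; B: 0.25; C: 0.101838.
By total probability, P(X = 3) = 0.29·0.079633 + 0.46·0.25 + 0.25·0.101838 = 0.163553.

0.164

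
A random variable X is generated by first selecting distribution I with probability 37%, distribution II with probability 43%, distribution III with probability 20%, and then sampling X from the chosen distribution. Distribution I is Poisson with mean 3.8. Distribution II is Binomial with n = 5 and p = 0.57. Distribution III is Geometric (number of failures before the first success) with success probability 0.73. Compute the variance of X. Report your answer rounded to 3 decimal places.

Per component, I: μ=3.8, E[X²]=18.24; II: μ=2.85, E[X²]=9.348; III: μ=0.369863, E[X²]=0.64346.
E[X] = 0.37·3.8 + 0.43·2.85 + 0.2·0.369863 = 2.70547.
E[X²] = 0.37·18.24 + 0.43·9.348 + 0.2·0.64346 = 10.8971.
Var(X) = E[X²] − (E[X])² = 10.8971 − 7.31958 = 3.57755.

3.578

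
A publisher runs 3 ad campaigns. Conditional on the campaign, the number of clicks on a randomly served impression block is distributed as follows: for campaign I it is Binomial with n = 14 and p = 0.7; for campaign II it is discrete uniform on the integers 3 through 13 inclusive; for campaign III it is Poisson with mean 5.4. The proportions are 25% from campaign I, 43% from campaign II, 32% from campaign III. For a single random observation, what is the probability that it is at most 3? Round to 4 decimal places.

Conditional on each campaign, P(X ≤ 3): I: 0.000246479; II: 0.0909091; III: 0.213291.
By total probability, P(X ≤ 3) = 0.25·0.000246479 + 0.43·0.0909091 + 0.32·0.213291 = 0.107406.

0.1074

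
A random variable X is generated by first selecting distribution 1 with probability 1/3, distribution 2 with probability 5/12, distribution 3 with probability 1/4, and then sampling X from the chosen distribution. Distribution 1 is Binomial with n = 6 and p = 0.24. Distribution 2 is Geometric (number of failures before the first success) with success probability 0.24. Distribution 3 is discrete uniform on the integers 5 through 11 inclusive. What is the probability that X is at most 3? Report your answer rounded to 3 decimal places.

0.600

Conditional on each component, P(X ≤ 3): 1: 0.967433; 2: 0.666378; 3: 0.
By total probability, P(X ≤ 3) = 0.333333·0.967433 + 0.416667·0.666378 + 0.25·0 = 0.600135.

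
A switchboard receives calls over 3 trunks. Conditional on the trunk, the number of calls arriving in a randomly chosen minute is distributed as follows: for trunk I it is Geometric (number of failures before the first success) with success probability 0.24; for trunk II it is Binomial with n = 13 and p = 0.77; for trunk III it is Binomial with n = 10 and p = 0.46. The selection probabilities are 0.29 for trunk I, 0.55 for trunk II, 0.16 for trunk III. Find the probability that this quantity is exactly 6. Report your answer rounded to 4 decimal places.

Conditional on each trunk, P(X = 6): I: 0.046248; II: 0.0121775; III: 0.169177.
By total probability, P(X = 6) = 0.29·0.046248 + 0.55·0.0121775 + 0.16·0.169177 = 0.0471778.

0.0472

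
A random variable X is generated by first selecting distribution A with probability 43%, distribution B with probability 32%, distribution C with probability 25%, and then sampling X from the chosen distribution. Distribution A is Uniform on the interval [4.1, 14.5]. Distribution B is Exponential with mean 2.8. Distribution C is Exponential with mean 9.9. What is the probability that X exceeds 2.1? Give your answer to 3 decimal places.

Conditional on each component, P(X > 2.1): A: 1; B: 0.472367; C: 0.808867.
By total probability, P(X > 2.1) = 0.43·1 + 0.32·0.472367 + 0.25·0.808867 = 0.783374.

0.783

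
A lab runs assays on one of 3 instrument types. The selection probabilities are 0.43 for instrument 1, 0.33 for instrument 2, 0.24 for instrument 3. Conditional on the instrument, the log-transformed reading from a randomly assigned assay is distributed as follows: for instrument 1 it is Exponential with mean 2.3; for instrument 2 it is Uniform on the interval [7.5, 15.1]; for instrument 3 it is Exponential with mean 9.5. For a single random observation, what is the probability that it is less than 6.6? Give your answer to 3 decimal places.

0.526

Conditional on each instrument, P(X < 6.6): 1: 0.943276; 2: 0; 3: 0.500794.
By total probability, P(X < 6.6) = 0.43·0.943276 + 0.33·0 + 0.24·0.500794 = 0.525799.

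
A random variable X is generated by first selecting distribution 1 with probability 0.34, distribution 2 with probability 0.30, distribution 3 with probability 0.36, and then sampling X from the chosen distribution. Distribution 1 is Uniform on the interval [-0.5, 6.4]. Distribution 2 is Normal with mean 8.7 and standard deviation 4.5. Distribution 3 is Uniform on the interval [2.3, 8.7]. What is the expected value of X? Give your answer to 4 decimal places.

5.5930

Component means — 1: 2.95; 2: 8.7; 3: 5.5.
E[X] = 0.34·2.95 + 0.3·8.7 + 0.36·5.5 = 5.593.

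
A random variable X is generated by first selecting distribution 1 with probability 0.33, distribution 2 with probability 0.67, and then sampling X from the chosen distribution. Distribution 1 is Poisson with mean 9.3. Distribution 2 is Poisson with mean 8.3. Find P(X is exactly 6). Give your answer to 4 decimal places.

0.1027

Conditional on each component, P(X = 6): 1: 0.0821536; 2: 0.112847.
By total probability, P(X = 6) = 0.33·0.0821536 + 0.67·0.112847 = 0.102718.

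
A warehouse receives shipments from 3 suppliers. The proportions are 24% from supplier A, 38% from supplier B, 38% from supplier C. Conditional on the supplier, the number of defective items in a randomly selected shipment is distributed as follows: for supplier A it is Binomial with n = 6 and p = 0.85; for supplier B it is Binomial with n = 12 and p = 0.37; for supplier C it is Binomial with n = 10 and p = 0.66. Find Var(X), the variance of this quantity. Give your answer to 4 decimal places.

Per component, A: μ=5.1, E[X²]=26.775; B: μ=4.44, E[X²]=22.5108; C: μ=6.6, E[X²]=45.804.
E[X] = 0.24·5.1 + 0.38·4.44 + 0.38·6.6 = 5.4192.
E[X²] = 0.24·26.775 + 0.38·22.5108 + 0.38·45.804 = 32.3856.
Var(X) = E[X²] − (E[X])² = 32.3856 − 29.3677 = 3.0179.

3.0179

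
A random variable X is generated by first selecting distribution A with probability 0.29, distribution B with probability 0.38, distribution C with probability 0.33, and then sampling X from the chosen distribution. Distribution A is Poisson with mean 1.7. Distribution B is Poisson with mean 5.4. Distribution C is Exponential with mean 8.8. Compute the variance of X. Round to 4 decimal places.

Per component, A: μ=1.7, E[X²]=4.59; B: μ=5.4, E[X²]=34.56; C: μ=8.8, E[X²]=154.88.
E[X] = 0.29·1.7 + 0.38·5.4 + 0.33·8.8 = 5.449.
E[X²] = 0.29·4.59 + 0.38·34.56 + 0.33·154.88 = 65.5743.
Var(X) = E[X²] − (E[X])² = 65.5743 − 29.6916 = 35.8827.

35.8827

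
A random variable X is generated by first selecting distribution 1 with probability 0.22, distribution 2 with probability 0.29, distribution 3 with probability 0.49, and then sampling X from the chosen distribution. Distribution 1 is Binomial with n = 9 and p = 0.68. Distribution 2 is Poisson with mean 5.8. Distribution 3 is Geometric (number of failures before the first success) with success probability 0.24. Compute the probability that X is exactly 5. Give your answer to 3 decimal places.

Conditional on each component, P(X = 5): 1: 0.192095; 2: 0.165596; 3: 0.0608526.
By total probability, P(X = 5) = 0.22·0.192095 + 0.29·0.165596 + 0.49·0.0608526 = 0.120102.

0.120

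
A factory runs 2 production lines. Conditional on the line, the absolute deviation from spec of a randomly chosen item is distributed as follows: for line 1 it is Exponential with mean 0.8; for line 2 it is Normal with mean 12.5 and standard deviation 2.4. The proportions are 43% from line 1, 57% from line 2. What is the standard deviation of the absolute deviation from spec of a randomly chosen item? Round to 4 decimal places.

6.0918

Per component, 1: μ=0.8, E[X²]=1.28; 2: μ=12.5, E[X²]=162.01.
E[X] = 0.43·0.8 + 0.57·12.5 = 7.469.
E[X²] = 0.43·1.28 + 0.57·162.01 = 92.8961.
Var(X) = E[X²] − (E[X])² = 92.8961 − 55.786 = 37.1101.
SD(X) = √37.1101 = 6.09181.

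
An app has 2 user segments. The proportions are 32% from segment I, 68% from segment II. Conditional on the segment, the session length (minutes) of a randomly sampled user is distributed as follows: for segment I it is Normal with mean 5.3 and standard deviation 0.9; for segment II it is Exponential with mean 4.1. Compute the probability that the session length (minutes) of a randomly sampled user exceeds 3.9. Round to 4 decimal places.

0.5635

Conditional on each segment, P(X > 3.9): I: 0.940093; II: 0.38627.
By total probability, P(X > 3.9) = 0.32·0.940093 + 0.68·0.38627 = 0.563493.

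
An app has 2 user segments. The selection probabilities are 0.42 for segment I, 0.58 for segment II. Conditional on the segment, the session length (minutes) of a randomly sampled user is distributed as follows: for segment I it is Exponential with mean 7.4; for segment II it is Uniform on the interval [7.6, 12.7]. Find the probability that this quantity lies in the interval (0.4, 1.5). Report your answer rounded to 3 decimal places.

0.055

Conditional on each segment, P(0.4 < X < 1.5): I: 0.13086; II: 0.
By total probability, P(0.4 < X < 1.5) = 0.42·0.13086 + 0.58·0 = 0.0549612.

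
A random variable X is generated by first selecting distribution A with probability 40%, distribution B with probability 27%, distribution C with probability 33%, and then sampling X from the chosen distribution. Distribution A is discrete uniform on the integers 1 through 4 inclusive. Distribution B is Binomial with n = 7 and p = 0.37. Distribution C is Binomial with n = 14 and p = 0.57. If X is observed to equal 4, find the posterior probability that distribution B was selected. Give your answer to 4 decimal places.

Likelihoods P(X=4 | ·): A: 0.25; B: 0.16402; C: 0.0228359.
Posterior ∝ prior × likelihood. Numerator for B: 0.27·0.16402 = 0.0442854.
Normalizing constant: 0.4·0.25 + 0.27·0.16402 + 0.33·0.0228359 = 0.151821.
P(B | observation) = 0.0442854 / 0.151821 = 0.291694.

0.2917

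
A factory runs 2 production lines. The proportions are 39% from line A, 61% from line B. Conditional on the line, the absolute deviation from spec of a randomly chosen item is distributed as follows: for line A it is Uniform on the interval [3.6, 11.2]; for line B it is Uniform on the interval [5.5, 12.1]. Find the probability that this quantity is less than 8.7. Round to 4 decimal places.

Conditional on each line, P(X < 8.7): A: 0.671053; B: 0.484848.
By total probability, P(X < 8.7) = 0.39·0.671053 + 0.61·0.484848 = 0.557468.

0.5575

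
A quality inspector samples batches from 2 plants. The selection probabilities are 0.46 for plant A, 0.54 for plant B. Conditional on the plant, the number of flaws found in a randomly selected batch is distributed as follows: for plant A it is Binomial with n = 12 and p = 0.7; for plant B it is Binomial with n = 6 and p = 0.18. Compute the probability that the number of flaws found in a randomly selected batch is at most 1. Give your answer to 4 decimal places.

0.3804

Conditional on each plant, P(X ≤ 1): A: 1.54118e-05; B: 0.704406.
By total probability, P(X ≤ 1) = 0.46·1.54118e-05 + 0.54·0.704406 = 0.380386.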